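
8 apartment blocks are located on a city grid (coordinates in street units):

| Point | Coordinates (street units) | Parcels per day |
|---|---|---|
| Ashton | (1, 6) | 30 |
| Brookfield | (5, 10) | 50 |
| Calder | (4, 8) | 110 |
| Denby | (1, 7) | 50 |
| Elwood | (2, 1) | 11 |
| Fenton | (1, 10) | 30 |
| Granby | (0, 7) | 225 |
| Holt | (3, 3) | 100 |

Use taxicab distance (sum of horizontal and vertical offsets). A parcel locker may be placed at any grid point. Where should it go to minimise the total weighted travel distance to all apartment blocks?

Manhattan distance separates: Σwᵢ(|x−xᵢ|+|y−yᵢ|) = Σwᵢ|x−xᵢ| + Σwᵢ|y−yᵢ|, so x and y are optimised independently as 1-D weighted medians.
Total weight W = 606; half = 303.
x-coordinate, sorted with cumulative weight:
  x=0 (Granby, w=225) cum 225
  x=1 (Ashton, w=30) cum 255
  x=1 (Denby, w=50) cum 305  ← median
  x=1 (Fenton, w=30) cum 335
  x=2 (Elwood, w=11) cum 346
  x=3 (Holt, w=100) cum 446
  x=4 (Calder, w=110) cum 556
  x=5 (Brookfield, w=50) cum 606
⇒ x* = 1
y-coordinate, sorted with cumulative weight:
  y=1 (Elwood, w=11) cum 11
  y=3 (Holt, w=100) cum 111
  y=6 (Ashton, w=30) cum 141
  y=7 (Denby, w=50) cum 191
  y=7 (Granby, w=225) cum 416  ← median
  y=8 (Calder, w=110) cum 526
  y=10 (Brookfield, w=50) cum 576
  y=10 (Fenton, w=30) cum 606
⇒ y* = 7

(1, 7)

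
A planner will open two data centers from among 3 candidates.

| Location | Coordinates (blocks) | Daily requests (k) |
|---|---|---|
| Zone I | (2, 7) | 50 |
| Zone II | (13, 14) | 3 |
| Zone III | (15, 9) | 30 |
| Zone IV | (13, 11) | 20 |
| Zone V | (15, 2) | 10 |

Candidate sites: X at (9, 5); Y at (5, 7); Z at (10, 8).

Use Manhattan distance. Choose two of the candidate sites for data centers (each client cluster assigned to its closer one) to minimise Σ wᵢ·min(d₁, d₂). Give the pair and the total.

Evaluate every pair (each demand assigned to the nearer of the two):
  {Y, Z}: total = 587
  {X, Y}: total = 779
  {X, Z}: total = 867
Best pair: {Y, Z} with total 587.

{Y, Z}, total 587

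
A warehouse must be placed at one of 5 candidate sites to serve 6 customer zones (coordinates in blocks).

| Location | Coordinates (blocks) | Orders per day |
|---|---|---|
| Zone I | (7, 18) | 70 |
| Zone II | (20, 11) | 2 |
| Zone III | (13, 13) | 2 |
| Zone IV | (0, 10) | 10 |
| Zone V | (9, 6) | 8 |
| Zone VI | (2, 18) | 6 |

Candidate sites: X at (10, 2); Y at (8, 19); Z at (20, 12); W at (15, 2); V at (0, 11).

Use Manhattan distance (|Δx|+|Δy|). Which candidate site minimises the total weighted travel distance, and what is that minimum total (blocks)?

Total weighted distance at each candidate:
  X (10, 2): total = 1760
  Y (8, 19): total = 526
  Z (20, 12): total = 1848
  W (15, 2): total = 2218
  V (0, 11): total = 1226
Minimum is at Y with total 526 blocks.

Y, total 526 blocks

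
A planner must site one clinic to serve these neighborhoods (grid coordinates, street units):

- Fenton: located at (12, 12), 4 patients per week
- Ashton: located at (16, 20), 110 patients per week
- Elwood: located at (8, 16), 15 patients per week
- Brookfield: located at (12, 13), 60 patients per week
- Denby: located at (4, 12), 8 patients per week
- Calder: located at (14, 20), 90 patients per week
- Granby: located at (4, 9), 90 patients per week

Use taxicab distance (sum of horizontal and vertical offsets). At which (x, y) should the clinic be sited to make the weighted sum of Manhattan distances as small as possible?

Manhattan distance separates: Σwᵢ(|x−xᵢ|+|y−yᵢ|) = Σwᵢ|x−xᵢ| + Σwᵢ|y−yᵢ|, so x and y are optimised independently as 1-D weighted medians.
Total weight W = 377; half = 188.5.
x-coordinate, sorted with cumulative weight:
  x=4 (Denby, w=8) cum 8
  x=4 (Granby, w=90) cum 98
  x=8 (Elwood, w=15) cum 113
  x=12 (Fenton, w=4) cum 117
  x=12 (Brookfield, w=60) cum 177
  x=14 (Calder, w=90) cum 267  ← median
  x=16 (Ashton, w=110) cum 377
⇒ x* = 14
y-coordinate, sorted with cumulative weight:
  y=9 (Granby, w=90) cum 90
  y=12 (Fenton, w=4) cum 94
  y=12 (Denby, w=8) cum 102
  y=13 (Brookfield, w=60) cum 162
  y=16 (Elwood, w=15) cum 177
  y=20 (Ashton, w=110) cum 287  ← median
  y=20 (Calder, w=90) cum 377
⇒ y* = 20

(14, 20)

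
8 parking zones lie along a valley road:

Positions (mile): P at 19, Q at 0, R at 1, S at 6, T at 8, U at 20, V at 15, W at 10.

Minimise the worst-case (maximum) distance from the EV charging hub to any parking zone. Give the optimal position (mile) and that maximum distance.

location 10, max distance 10

The 1-center on a line is the midpoint of the two extreme points: leftmost at 0, rightmost at 20.
Optimal location = (0 + 20)/2 = 10; maximum distance = (20 − 0)/2 = 10.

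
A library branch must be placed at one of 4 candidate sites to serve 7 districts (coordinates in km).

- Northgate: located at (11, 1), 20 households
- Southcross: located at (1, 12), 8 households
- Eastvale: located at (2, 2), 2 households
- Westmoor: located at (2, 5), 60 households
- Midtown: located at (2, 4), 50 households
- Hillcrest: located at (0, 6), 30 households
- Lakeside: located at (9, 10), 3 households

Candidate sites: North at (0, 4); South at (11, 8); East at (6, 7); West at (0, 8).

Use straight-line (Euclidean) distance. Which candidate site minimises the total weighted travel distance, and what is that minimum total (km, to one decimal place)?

North, total 624.8 km

Total weighted distance at each candidate:
  North (0, 4): total = 624.8
  South (11, 8): total = 1653.3
  East (6, 7): total = 939.1
  West (0, 8): total = 834.0
Minimum is at North with total 624.8 km.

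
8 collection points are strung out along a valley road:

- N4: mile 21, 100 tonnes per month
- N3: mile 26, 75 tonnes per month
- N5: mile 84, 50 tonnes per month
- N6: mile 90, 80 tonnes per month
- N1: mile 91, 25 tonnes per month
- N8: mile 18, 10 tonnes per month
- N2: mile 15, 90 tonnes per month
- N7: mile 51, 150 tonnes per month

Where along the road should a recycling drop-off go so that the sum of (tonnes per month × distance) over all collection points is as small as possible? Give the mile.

For a sum of weighted absolute distances on a line, the optimum is the weighted median (not the mean). Total weight W = 580; half-weight = 290.
Sort by position and accumulate weight:
  mile 15 (N2, w=90) → cum 90
  mile 18 (N8, w=10) → cum 100
  mile 21 (N4, w=100) → cum 200
  mile 26 (N3, w=75) → cum 275
  mile 51 (N7, w=150) → cum 425  ≥ 290 → median here
  mile 84 (N5, w=50) → cum 475
  mile 90 (N6, w=80) → cum 555
  mile 91 (N1, w=25) → cum 580
Optimal location: mile 51.

x = 51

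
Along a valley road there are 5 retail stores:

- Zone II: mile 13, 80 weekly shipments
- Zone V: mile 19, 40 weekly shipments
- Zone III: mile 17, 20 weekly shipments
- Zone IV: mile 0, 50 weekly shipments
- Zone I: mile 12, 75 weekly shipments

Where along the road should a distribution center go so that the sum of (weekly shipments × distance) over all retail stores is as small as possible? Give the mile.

x = 13

For a sum of weighted absolute distances on a line, the optimum is the weighted median (not the mean). Total weight W = 265; half-weight = 132.5.
Sort by position and accumulate weight:
  mile 0 (Zone IV, w=50) → cum 50
  mile 12 (Zone I, w=75) → cum 125
  mile 13 (Zone II, w=80) → cum 205  ≥ 132.5 → median here
  mile 17 (Zone III, w=20) → cum 225
  mile 19 (Zone V, w=40) → cum 265
Optimal location: mile 13.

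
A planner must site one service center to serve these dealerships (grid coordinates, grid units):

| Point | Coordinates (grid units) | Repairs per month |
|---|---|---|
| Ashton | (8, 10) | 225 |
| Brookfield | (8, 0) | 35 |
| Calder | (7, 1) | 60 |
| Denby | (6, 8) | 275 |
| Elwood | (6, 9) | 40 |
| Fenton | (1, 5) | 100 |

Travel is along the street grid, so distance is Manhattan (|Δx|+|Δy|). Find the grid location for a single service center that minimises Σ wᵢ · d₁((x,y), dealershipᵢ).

(6, 8)

Manhattan distance separates: Σwᵢ(|x−xᵢ|+|y−yᵢ|) = Σwᵢ|x−xᵢ| + Σwᵢ|y−yᵢ|, so x and y are optimised independently as 1-D weighted medians.
Total weight W = 735; half = 367.5.
x-coordinate, sorted with cumulative weight:
  x=1 (Fenton, w=100) cum 100
  x=6 (Denby, w=275) cum 375  ← median
  x=6 (Elwood, w=40) cum 415
  x=7 (Calder, w=60) cum 475
  x=8 (Ashton, w=225) cum 700
  x=8 (Brookfield, w=35) cum 735
⇒ x* = 6
y-coordinate, sorted with cumulative weight:
  y=0 (Brookfield, w=35) cum 35
  y=1 (Calder, w=60) cum 95
  y=5 (Fenton, w=100) cum 195
  y=8 (Denby, w=275) cum 470  ← median
  y=9 (Elwood, w=40) cum 510
  y=10 (Ashton, w=225) cum 735
⇒ y* = 8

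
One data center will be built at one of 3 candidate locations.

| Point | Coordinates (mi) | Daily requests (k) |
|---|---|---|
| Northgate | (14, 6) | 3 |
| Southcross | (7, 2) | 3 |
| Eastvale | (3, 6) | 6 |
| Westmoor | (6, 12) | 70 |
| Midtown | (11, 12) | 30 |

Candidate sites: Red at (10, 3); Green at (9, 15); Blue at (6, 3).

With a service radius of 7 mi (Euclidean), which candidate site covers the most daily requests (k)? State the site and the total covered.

Coverage radius r = 7 mi; a point is covered iff (Δx)²+(Δy)² ≤ 7² = 49.
  Red (10, 3): covers {Northgate, Southcross} → 6
  Green (9, 15): covers {Westmoor, Midtown} → 100
  Blue (6, 3): covers {Southcross, Eastvale} → 9
Maximum coverage at Green: 100 daily requests (k).

Green, covering 100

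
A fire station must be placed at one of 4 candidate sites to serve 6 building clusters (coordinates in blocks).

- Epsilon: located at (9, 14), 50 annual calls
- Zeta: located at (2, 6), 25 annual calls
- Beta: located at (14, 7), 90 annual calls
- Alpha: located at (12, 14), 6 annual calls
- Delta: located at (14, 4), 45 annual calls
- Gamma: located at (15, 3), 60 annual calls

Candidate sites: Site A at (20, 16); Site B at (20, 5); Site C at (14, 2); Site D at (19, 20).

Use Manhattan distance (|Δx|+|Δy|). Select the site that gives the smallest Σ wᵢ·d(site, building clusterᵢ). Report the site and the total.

Site C, total 1994 blocks

Total weighted distance at each candidate:
  Site A (20, 16): total = 4650
  Site B (20, 5): total = 3032
  Site C (14, 2): total = 1994
  Site D (19, 20): total = 5478
Minimum is at Site C with total 1994 blocks.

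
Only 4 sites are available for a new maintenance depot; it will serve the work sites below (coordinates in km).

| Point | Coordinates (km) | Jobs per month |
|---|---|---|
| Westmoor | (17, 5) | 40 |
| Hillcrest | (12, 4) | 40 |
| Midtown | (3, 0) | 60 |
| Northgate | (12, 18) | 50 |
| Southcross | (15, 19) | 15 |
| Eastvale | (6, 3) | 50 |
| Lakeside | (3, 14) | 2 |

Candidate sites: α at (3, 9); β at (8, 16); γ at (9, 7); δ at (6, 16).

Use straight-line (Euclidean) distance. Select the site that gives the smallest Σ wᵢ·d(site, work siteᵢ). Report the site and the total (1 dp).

Total weighted distance at each candidate:
  α (3, 9): total = 2750.3
  β (8, 16): total = 3086.5
  γ (9, 7): total = 2092.5
  δ (6, 16): total = 3251.4
Minimum is at γ with total 2092.5 km.

γ, total 2092.5 km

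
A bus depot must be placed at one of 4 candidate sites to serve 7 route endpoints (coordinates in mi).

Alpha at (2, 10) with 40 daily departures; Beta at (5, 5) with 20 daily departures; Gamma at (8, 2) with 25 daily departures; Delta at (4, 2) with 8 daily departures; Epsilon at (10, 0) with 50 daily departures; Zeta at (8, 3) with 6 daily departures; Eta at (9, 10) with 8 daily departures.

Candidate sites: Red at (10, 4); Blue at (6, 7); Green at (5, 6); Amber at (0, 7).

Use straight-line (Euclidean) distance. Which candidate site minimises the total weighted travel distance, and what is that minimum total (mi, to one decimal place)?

Green, total 839.2 mi

Total weighted distance at each candidate:
  Red (10, 4): total = 885.4
  Blue (6, 7): total = 886.3
  Green (5, 6): total = 839.2
  Amber (0, 7): total = 1278.9
Minimum is at Green with total 839.2 mi.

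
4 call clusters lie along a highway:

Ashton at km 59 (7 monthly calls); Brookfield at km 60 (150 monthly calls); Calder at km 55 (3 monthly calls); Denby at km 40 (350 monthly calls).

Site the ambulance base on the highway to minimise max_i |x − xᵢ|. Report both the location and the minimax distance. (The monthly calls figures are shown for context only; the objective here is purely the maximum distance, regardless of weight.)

location 50, max distance 10

The 1-center on a line is the midpoint of the two extreme points: leftmost at 40, rightmost at 60.
Optimal location = (40 + 60)/2 = 50; maximum distance = (60 − 40)/2 = 10.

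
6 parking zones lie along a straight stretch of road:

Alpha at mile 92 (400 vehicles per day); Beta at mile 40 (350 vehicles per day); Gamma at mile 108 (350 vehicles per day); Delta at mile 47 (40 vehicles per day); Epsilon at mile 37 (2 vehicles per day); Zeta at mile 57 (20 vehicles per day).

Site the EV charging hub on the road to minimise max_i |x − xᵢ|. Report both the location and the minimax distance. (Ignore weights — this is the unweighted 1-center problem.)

location 72.5, max distance 35.5

The 1-center on a line is the midpoint of the two extreme points: leftmost at 37, rightmost at 108.
Optimal location = (37 + 108)/2 = 72.5; maximum distance = (108 − 37)/2 = 35.5.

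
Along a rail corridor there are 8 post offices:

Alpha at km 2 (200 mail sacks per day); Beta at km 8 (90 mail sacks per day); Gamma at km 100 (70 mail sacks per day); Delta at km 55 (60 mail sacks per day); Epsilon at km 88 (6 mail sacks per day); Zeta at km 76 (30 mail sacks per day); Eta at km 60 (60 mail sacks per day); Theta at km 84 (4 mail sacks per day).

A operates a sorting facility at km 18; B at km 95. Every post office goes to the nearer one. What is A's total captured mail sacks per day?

350

The indifferent point is the midpoint (18+95)/2 = 56.5; post offices left of it (closer to A at 18) go to A, those right go to B.
  Alpha at 2 (w=200) → A
  Beta at 8 (w=90) → A
  Delta at 55 (w=60) → A
  Eta at 60 (w=60) → B
  Zeta at 76 (w=30) → B
  Theta at 84 (w=4) → B
  Epsilon at 88 (w=6) → B
  Gamma at 100 (w=70) → B
A captures 350; B captures 170.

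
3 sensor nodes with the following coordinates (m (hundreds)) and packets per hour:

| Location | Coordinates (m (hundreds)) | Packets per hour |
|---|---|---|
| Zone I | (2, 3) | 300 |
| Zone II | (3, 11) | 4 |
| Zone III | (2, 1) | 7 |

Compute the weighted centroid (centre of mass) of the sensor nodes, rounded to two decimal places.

(2.01, 3.06)

The minimiser of Σwᵢ‖p−pᵢ‖² is the weighted centroid p* = (Σwᵢpᵢ)/(Σwᵢ).
Σwᵢ = 311.
Σwᵢxᵢ = 300·2 + 4·3 + 7·2 = 626.
Σwᵢyᵢ = 300·3 + 4·11 + 7·1 = 951.
x* = 626/311 = 2.01, y* = 951/311 = 3.06.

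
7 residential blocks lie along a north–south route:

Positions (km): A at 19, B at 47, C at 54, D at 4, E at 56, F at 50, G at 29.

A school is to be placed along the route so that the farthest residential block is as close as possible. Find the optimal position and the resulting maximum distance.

location 30, max distance 26

The 1-center on a line is the midpoint of the two extreme points: leftmost at 4, rightmost at 56.
Optimal location = (4 + 56)/2 = 30; maximum distance = (56 − 4)/2 = 26.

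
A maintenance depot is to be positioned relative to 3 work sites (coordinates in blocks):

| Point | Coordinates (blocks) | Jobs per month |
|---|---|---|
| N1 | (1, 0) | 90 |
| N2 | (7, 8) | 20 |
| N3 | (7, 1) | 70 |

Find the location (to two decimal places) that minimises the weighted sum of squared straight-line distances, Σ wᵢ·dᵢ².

The minimiser of Σwᵢ‖p−pᵢ‖² is the weighted centroid p* = (Σwᵢpᵢ)/(Σwᵢ).
Σwᵢ = 180.
Σwᵢxᵢ = 90·1 + 20·7 + 70·7 = 720.
Σwᵢyᵢ = 90·0 + 20·8 + 70·1 = 230.
x* = 720/180 = 4.00, y* = 230/180 = 1.28.

(4.00, 1.28)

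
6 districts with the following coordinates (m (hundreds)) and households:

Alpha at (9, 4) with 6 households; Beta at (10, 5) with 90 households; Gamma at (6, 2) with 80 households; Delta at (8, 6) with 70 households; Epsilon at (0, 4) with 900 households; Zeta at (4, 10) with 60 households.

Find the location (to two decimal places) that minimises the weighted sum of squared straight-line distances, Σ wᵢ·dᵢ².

The minimiser of Σwᵢ‖p−pᵢ‖² is the weighted centroid p* = (Σwᵢpᵢ)/(Σwᵢ).
Σwᵢ = 1206.
Σwᵢxᵢ = 6·9 + 90·10 + 80·6 + 70·8 + 900·0 + 60·4 = 2234.
Σwᵢyᵢ = 6·4 + 90·5 + 80·2 + 70·6 + 900·4 + 60·10 = 5254.
x* = 2234/1206 = 1.85, y* = 5254/1206 = 4.36.

(1.85, 4.36)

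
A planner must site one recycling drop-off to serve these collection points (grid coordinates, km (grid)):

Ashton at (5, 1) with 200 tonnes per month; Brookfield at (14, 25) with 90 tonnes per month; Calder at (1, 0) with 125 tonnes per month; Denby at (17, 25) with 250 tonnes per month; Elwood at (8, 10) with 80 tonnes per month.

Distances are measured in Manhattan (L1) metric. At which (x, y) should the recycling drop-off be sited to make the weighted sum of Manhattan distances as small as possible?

(8, 10)

Manhattan distance separates: Σwᵢ(|x−xᵢ|+|y−yᵢ|) = Σwᵢ|x−xᵢ| + Σwᵢ|y−yᵢ|, so x and y are optimised independently as 1-D weighted medians.
Total weight W = 745; half = 372.5.
x-coordinate, sorted with cumulative weight:
  x=1 (Calder, w=125) cum 125
  x=5 (Ashton, w=200) cum 325
  x=8 (Elwood, w=80) cum 405  ← median
  x=14 (Brookfield, w=90) cum 495
  x=17 (Denby, w=250) cum 745
⇒ x* = 8
y-coordinate, sorted with cumulative weight:
  y=0 (Calder, w=125) cum 125
  y=1 (Ashton, w=200) cum 325
  y=10 (Elwood, w=80) cum 405  ← median
  y=25 (Brookfield, w=90) cum 495
  y=25 (Denby, w=250) cum 745
⇒ y* = 10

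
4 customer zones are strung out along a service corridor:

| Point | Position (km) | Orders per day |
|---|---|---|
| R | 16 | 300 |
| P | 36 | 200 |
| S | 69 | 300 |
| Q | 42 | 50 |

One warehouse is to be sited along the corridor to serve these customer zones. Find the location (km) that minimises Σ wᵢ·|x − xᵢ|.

For a sum of weighted absolute distances on a line, the optimum is the weighted median (not the mean). Total weight W = 850; half-weight = 425.
Sort by position and accumulate weight:
  km 16 (R, w=300) → cum 300
  km 36 (P, w=200) → cum 500  ≥ 425 → median here
  km 42 (Q, w=50) → cum 550
  km 69 (S, w=300) → cum 850
Optimal location: km 36.

x = 36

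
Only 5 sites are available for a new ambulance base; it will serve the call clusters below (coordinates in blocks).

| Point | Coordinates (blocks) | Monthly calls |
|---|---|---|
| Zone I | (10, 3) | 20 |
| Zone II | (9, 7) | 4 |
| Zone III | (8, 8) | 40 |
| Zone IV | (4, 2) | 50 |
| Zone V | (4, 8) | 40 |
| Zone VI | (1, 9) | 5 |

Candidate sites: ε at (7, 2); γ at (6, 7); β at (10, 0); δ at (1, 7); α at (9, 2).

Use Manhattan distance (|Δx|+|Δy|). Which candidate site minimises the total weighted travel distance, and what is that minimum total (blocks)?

γ, total 797 blocks

Total weighted distance at each candidate:
  ε (7, 2): total = 963
  γ (6, 7): total = 797
  β (10, 0): total = 1542
  δ (1, 7): total = 1182
  α (9, 2): total = 1105
Minimum is at γ with total 797 blocks.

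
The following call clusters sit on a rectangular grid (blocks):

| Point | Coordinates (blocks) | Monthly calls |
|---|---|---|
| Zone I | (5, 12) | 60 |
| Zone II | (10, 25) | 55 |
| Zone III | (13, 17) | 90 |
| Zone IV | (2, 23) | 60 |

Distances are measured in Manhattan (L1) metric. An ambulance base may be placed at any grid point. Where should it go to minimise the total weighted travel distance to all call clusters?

(10, 17)

Manhattan distance separates: Σwᵢ(|x−xᵢ|+|y−yᵢ|) = Σwᵢ|x−xᵢ| + Σwᵢ|y−yᵢ|, so x and y are optimised independently as 1-D weighted medians.
Total weight W = 265; half = 132.5.
x-coordinate, sorted with cumulative weight:
  x=2 (Zone IV, w=60) cum 60
  x=5 (Zone I, w=60) cum 120
  x=10 (Zone II, w=55) cum 175  ← median
  x=13 (Zone III, w=90) cum 265
⇒ x* = 10
y-coordinate, sorted with cumulative weight:
  y=12 (Zone I, w=60) cum 60
  y=17 (Zone III, w=90) cum 150  ← median
  y=23 (Zone IV, w=60) cum 210
  y=25 (Zone II, w=55) cum 265
⇒ y* = 17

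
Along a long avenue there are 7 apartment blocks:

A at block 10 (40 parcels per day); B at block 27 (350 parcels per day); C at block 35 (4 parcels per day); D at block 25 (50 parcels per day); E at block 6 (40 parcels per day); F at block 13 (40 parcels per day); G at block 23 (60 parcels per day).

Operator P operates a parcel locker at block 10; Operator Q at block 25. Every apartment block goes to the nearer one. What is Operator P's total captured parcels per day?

The indifferent point is the midpoint (10+25)/2 = 17.5; apartment blocks left of it (closer to Operator P at 10) go to Operator P, those right go to Operator Q.
  E at 6 (w=40) → Operator P
  A at 10 (w=40) → Operator P
  F at 13 (w=40) → Operator P
  G at 23 (w=60) → Operator Q
  D at 25 (w=50) → Operator Q
  B at 27 (w=350) → Operator Q
  C at 35 (w=4) → Operator Q
Operator P captures 120; Operator Q captures 464.

120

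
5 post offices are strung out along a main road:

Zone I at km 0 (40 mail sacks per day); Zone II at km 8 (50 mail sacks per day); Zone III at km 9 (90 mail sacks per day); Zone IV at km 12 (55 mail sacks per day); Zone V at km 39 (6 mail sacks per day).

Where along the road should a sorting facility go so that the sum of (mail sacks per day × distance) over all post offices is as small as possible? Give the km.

x = 9

For a sum of weighted absolute distances on a line, the optimum is the weighted median (not the mean). Total weight W = 241; half-weight = 120.5.
Sort by position and accumulate weight:
  km 0 (Zone I, w=40) → cum 40
  km 8 (Zone II, w=50) → cum 90
  km 9 (Zone III, w=90) → cum 180  ≥ 120.5 → median here
  km 12 (Zone IV, w=55) → cum 235
  km 39 (Zone V, w=6) → cum 241
Optimal location: km 9.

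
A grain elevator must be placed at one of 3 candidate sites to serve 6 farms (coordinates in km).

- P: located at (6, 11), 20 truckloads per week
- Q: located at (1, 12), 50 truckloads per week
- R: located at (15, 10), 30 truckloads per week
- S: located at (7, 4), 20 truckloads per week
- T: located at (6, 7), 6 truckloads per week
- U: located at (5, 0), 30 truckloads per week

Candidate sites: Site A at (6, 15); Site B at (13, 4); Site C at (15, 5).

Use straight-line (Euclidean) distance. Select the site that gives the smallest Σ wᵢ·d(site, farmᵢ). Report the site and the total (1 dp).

Site A, total 1400.3 km

Total weighted distance at each candidate:
  Site A (6, 15): total = 1400.3
  Site B (13, 4): total = 1542.9
  Site C (15, 5): total = 1700.9
Minimum is at Site A with total 1400.3 km.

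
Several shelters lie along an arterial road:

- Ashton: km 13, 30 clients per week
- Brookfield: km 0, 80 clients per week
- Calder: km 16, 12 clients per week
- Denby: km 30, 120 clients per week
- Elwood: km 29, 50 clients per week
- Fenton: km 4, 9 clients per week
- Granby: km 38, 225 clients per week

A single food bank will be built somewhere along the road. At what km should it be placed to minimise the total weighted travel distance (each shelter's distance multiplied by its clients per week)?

For a sum of weighted absolute distances on a line, the optimum is the weighted median (not the mean). Total weight W = 526; half-weight = 263.
Sort by position and accumulate weight:
  km 0 (Brookfield, w=80) → cum 80
  km 4 (Fenton, w=9) → cum 89
  km 13 (Ashton, w=30) → cum 119
  km 16 (Calder, w=12) → cum 131
  km 29 (Elwood, w=50) → cum 181
  km 30 (Denby, w=120) → cum 301  ≥ 263 → median here
  km 38 (Granby, w=225) → cum 526
Optimal location: km 30.

x = 30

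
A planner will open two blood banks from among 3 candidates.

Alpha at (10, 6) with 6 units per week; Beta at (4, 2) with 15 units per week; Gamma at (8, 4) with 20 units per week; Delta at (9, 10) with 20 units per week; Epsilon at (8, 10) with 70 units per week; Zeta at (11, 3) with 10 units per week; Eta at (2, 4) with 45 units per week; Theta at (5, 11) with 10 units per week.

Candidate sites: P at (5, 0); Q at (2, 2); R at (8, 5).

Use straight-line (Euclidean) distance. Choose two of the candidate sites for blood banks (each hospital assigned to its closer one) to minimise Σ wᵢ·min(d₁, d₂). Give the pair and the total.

{Q, R}, total 708.5

Evaluate every pair (each demand assigned to the nearer of the two):
  {Q, R}: total = 708.5
  {P, R}: total = 847.1
  {P, Q}: total = 1341.4
Best pair: {Q, R} with total 708.5.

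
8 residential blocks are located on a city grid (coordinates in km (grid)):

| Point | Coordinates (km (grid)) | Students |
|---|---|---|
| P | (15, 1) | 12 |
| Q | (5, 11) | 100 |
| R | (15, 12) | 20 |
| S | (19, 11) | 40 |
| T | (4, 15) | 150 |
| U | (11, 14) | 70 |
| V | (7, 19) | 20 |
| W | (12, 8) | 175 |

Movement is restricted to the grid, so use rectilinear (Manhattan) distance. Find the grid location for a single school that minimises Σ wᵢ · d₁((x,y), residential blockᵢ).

(11, 11)

Manhattan distance separates: Σwᵢ(|x−xᵢ|+|y−yᵢ|) = Σwᵢ|x−xᵢ| + Σwᵢ|y−yᵢ|, so x and y are optimised independently as 1-D weighted medians.
Total weight W = 587; half = 293.5.
x-coordinate, sorted with cumulative weight:
  x=4 (T, w=150) cum 150
  x=5 (Q, w=100) cum 250
  x=7 (V, w=20) cum 270
  x=11 (U, w=70) cum 340  ← median
  x=12 (W, w=175) cum 515
  x=15 (P, w=12) cum 527
  x=15 (R, w=20) cum 547
  x=19 (S, w=40) cum 587
⇒ x* = 11
y-coordinate, sorted with cumulative weight:
  y=1 (P, w=12) cum 12
  y=8 (W, w=175) cum 187
  y=11 (Q, w=100) cum 287
  y=11 (S, w=40) cum 327  ← median
  y=12 (R, w=20) cum 347
  y=14 (U, w=70) cum 417
  y=15 (T, w=150) cum 567
  y=19 (V, w=20) cum 587
⇒ y* = 11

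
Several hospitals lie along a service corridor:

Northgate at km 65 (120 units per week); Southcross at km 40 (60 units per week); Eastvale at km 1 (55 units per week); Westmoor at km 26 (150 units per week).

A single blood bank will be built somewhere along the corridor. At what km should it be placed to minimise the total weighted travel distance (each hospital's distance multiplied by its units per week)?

x = 26

For a sum of weighted absolute distances on a line, the optimum is the weighted median (not the mean). Total weight W = 385; half-weight = 192.5.
Sort by position and accumulate weight:
  km 1 (Eastvale, w=55) → cum 55
  km 26 (Westmoor, w=150) → cum 205  ≥ 192.5 → median here
  km 40 (Southcross, w=60) → cum 265
  km 65 (Northgate, w=120) → cum 385
Optimal location: km 26.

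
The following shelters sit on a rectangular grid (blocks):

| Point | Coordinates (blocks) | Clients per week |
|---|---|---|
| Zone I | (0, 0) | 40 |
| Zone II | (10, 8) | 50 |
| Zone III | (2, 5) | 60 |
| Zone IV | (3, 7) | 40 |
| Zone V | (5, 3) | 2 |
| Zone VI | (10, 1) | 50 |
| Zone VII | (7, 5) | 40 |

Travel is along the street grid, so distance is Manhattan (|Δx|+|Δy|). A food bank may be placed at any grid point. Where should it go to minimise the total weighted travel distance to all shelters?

(5, 5)

Manhattan distance separates: Σwᵢ(|x−xᵢ|+|y−yᵢ|) = Σwᵢ|x−xᵢ| + Σwᵢ|y−yᵢ|, so x and y are optimised independently as 1-D weighted medians.
Total weight W = 282; half = 141.
x-coordinate, sorted with cumulative weight:
  x=0 (Zone I, w=40) cum 40
  x=2 (Zone III, w=60) cum 100
  x=3 (Zone IV, w=40) cum 140
  x=5 (Zone V, w=2) cum 142  ← median
  x=7 (Zone VII, w=40) cum 182
  x=10 (Zone II, w=50) cum 232
  x=10 (Zone VI, w=50) cum 282
⇒ x* = 5
y-coordinate, sorted with cumulative weight:
  y=0 (Zone I, w=40) cum 40
  y=1 (Zone VI, w=50) cum 90
  y=3 (Zone V, w=2) cum 92
  y=5 (Zone III, w=60) cum 152  ← median
  y=5 (Zone VII, w=40) cum 192
  y=7 (Zone IV, w=40) cum 232
  y=8 (Zone II, w=50) cum 282
⇒ y* = 5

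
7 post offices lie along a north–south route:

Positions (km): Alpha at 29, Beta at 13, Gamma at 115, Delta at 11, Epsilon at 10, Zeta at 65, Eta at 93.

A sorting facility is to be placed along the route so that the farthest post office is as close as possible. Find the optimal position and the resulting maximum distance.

The 1-center on a line is the midpoint of the two extreme points: leftmost at 10, rightmost at 115.
Optimal location = (10 + 115)/2 = 62.5; maximum distance = (115 − 10)/2 = 52.5.

location 62.5, max distance 52.5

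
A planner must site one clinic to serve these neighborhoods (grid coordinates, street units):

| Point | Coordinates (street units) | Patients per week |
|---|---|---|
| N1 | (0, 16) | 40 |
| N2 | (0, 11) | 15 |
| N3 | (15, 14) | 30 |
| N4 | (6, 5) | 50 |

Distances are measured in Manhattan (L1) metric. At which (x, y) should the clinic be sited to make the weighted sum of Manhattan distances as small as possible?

Manhattan distance separates: Σwᵢ(|x−xᵢ|+|y−yᵢ|) = Σwᵢ|x−xᵢ| + Σwᵢ|y−yᵢ|, so x and y are optimised independently as 1-D weighted medians.
Total weight W = 135; half = 67.5.
x-coordinate, sorted with cumulative weight:
  x=0 (N1, w=40) cum 40
  x=0 (N2, w=15) cum 55
  x=6 (N4, w=50) cum 105  ← median
  x=15 (N3, w=30) cum 135
⇒ x* = 6
y-coordinate, sorted with cumulative weight:
  y=5 (N4, w=50) cum 50
  y=11 (N2, w=15) cum 65
  y=14 (N3, w=30) cum 95  ← median
  y=16 (N1, w=40) cum 135
⇒ y* = 14

(6, 14)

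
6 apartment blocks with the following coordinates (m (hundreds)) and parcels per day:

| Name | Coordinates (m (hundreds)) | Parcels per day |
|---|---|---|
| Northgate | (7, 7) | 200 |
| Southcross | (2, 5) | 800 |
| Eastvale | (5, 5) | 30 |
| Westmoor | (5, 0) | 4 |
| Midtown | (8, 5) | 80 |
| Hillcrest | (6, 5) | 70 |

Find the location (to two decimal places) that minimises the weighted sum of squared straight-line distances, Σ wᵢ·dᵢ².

The minimiser of Σwᵢ‖p−pᵢ‖² is the weighted centroid p* = (Σwᵢpᵢ)/(Σwᵢ).
Σwᵢ = 1184.
Σwᵢxᵢ = 200·7 + 800·2 + 30·5 + 4·5 + 80·8 + 70·6 = 4230.
Σwᵢyᵢ = 200·7 + 800·5 + 30·5 + 4·0 + 80·5 + 70·5 = 6300.
x* = 4230/1184 = 3.57, y* = 6300/1184 = 5.32.

(3.57, 5.32)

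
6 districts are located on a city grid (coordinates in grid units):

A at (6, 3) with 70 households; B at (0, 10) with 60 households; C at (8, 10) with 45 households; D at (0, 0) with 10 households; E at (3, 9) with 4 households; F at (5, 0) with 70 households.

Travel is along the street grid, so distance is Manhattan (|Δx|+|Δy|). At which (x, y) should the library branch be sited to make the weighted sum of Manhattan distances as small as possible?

Manhattan distance separates: Σwᵢ(|x−xᵢ|+|y−yᵢ|) = Σwᵢ|x−xᵢ| + Σwᵢ|y−yᵢ|, so x and y are optimised independently as 1-D weighted medians.
Total weight W = 259; half = 129.5.
x-coordinate, sorted with cumulative weight:
  x=0 (B, w=60) cum 60
  x=0 (D, w=10) cum 70
  x=3 (E, w=4) cum 74
  x=5 (F, w=70) cum 144  ← median
  x=6 (A, w=70) cum 214
  x=8 (C, w=45) cum 259
⇒ x* = 5
y-coordinate, sorted with cumulative weight:
  y=0 (D, w=10) cum 10
  y=0 (F, w=70) cum 80
  y=3 (A, w=70) cum 150  ← median
  y=9 (E, w=4) cum 154
  y=10 (B, w=60) cum 214
  y=10 (C, w=45) cum 259
⇒ y* = 3

(5, 3)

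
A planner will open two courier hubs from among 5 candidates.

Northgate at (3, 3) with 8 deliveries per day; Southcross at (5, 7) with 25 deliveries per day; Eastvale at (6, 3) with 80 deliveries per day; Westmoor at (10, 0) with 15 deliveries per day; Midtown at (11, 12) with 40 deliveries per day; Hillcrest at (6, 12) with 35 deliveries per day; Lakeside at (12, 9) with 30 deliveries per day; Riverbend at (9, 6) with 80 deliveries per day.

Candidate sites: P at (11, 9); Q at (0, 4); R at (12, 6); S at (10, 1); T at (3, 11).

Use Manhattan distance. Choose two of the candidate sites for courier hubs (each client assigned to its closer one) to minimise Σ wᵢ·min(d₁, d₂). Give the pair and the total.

Evaluate every pair (each demand assigned to the nearer of the two):
  {P, S}: total = 1597
  {P, Q}: total = 1772
  {R, S}: total = 1797
  {R, T}: total = 1804
  {P, R}: total = 1806
  {P, T}: total = 1934
  {Q, R}: total = 1942
  {S, T}: total = 1989
  {Q, S}: total = 2477
  {Q, T}: total = 2662
Best pair: {P, S} with total 1597.

{P, S}, total 1597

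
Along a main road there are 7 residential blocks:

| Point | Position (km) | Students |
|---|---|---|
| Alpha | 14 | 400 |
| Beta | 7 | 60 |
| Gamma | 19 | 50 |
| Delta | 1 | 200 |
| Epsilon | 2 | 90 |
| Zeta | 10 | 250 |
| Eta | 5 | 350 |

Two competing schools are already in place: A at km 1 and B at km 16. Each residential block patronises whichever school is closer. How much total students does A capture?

The indifferent point is the midpoint (1+16)/2 = 8.5; residential blocks left of it (closer to A at 1) go to A, those right go to B.
  Delta at 1 (w=200) → A
  Epsilon at 2 (w=90) → A
  Eta at 5 (w=350) → A
  Beta at 7 (w=60) → A
  Zeta at 10 (w=250) → B
  Alpha at 14 (w=400) → B
  Gamma at 19 (w=50) → B
A captures 700; B captures 700.

700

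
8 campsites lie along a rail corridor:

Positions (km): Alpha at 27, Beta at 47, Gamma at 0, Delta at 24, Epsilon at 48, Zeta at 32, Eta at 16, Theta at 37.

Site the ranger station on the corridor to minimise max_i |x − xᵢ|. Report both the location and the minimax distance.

location 24, max distance 24

The 1-center on a line is the midpoint of the two extreme points: leftmost at 0, rightmost at 48.
Optimal location = (0 + 48)/2 = 24; maximum distance = (48 − 0)/2 = 24.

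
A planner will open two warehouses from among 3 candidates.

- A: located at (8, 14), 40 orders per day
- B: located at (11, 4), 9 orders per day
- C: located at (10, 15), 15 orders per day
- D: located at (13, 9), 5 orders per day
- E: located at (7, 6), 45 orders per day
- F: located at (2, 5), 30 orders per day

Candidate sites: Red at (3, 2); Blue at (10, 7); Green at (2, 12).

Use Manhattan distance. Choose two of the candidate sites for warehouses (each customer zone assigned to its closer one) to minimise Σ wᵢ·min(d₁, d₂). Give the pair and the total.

{Red, Blue}, total 841

Evaluate every pair (each demand assigned to the nearer of the two):
  {Red, Blue}: total = 841
  {Blue, Green}: total = 891
  {Red, Green}: total = 1125
Best pair: {Red, Blue} with total 841.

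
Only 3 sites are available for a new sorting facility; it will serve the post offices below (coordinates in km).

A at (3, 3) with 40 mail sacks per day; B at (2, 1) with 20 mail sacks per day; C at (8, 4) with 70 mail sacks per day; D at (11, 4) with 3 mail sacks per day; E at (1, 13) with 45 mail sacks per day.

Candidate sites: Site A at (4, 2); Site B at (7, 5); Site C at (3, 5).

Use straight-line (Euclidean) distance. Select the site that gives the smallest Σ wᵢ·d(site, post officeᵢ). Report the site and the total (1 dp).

Total weighted distance at each candidate:
  Site A (4, 2): total = 949.3
  Site B (7, 5): total = 868.3
  Site C (3, 5): total = 914.7
Minimum is at Site B with total 868.3 km.

Site B, total 868.3 km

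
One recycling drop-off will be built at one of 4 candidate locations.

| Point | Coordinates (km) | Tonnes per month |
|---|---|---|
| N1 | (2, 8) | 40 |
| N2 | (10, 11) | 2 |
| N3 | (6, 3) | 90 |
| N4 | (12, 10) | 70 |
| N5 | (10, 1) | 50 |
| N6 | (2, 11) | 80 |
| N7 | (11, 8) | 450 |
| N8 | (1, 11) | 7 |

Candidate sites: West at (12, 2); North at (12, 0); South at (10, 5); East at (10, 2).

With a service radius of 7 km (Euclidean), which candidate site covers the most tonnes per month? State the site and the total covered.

South, covering 662

Coverage radius r = 7 km; a point is covered iff (Δx)²+(Δy)² ≤ 7² = 49.
  West (12, 2): covers {N3, N5, N7} → 590
  North (12, 0): covers {N3, N5} → 140
  South (10, 5): covers {N2, N3, N4, N5, N7} → 662
  East (10, 2): covers {N3, N5, N7} → 590
Maximum coverage at South: 662 tonnes per month.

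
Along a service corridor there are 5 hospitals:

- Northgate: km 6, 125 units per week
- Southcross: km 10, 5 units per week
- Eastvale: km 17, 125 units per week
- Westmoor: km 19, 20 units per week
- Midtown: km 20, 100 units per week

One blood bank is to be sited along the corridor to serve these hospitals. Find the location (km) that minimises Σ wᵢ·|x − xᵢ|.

x = 17

For a sum of weighted absolute distances on a line, the optimum is the weighted median (not the mean). Total weight W = 375; half-weight = 187.5.
Sort by position and accumulate weight:
  km 6 (Northgate, w=125) → cum 125
  km 10 (Southcross, w=5) → cum 130
  km 17 (Eastvale, w=125) → cum 255  ≥ 187.5 → median here
  km 19 (Westmoor, w=20) → cum 275
  km 20 (Midtown, w=100) → cum 375
Optimal location: km 17.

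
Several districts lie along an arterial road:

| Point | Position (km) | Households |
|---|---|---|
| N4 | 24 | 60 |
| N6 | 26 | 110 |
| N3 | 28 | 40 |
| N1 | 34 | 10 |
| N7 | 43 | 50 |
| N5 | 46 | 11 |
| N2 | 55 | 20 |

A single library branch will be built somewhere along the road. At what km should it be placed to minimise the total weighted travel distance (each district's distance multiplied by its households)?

For a sum of weighted absolute distances on a line, the optimum is the weighted median (not the mean). Total weight W = 301; half-weight = 150.5.
Sort by position and accumulate weight:
  km 24 (N4, w=60) → cum 60
  km 26 (N6, w=110) → cum 170  ≥ 150.5 → median here
  km 28 (N3, w=40) → cum 210
  km 34 (N1, w=10) → cum 220
  km 43 (N7, w=50) → cum 270
  km 46 (N5, w=11) → cum 281
  km 55 (N2, w=20) → cum 301
Optimal location: km 26.

x = 26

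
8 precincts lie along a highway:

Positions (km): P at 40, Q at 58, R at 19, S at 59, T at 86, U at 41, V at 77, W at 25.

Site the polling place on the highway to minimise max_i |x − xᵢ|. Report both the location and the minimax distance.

The 1-center on a line is the midpoint of the two extreme points: leftmost at 19, rightmost at 86.
Optimal location = (19 + 86)/2 = 52.5; maximum distance = (86 − 19)/2 = 33.5.

location 52.5, max distance 33.5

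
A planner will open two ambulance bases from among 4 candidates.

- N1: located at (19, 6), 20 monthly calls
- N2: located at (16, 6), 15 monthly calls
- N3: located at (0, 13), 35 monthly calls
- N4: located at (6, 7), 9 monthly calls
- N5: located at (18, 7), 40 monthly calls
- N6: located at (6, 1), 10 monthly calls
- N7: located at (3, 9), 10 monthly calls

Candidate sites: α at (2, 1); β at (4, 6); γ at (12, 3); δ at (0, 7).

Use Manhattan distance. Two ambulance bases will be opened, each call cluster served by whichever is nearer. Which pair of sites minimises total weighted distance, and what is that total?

{γ, δ}, total 1099

Evaluate every pair (each demand assigned to the nearer of the two):
  {γ, δ}: total = 1099
  {β, γ}: total = 1227
  {α, γ}: total = 1415
  {β, δ}: total = 1427
  {α, β}: total = 1572
  {α, δ}: total = 1729
Best pair: {γ, δ} with total 1099.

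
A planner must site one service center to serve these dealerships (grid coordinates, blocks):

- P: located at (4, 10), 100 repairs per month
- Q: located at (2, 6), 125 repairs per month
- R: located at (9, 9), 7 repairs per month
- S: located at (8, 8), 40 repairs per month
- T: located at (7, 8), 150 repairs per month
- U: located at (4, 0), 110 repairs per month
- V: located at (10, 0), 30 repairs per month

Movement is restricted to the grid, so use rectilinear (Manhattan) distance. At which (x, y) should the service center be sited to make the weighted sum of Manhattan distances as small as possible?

Manhattan distance separates: Σwᵢ(|x−xᵢ|+|y−yᵢ|) = Σwᵢ|x−xᵢ| + Σwᵢ|y−yᵢ|, so x and y are optimised independently as 1-D weighted medians.
Total weight W = 562; half = 281.
x-coordinate, sorted with cumulative weight:
  x=2 (Q, w=125) cum 125
  x=4 (P, w=100) cum 225
  x=4 (U, w=110) cum 335  ← median
  x=7 (T, w=150) cum 485
  x=8 (S, w=40) cum 525
  x=9 (R, w=7) cum 532
  x=10 (V, w=30) cum 562
⇒ x* = 4
y-coordinate, sorted with cumulative weight:
  y=0 (U, w=110) cum 110
  y=0 (V, w=30) cum 140
  y=6 (Q, w=125) cum 265
  y=8 (S, w=40) cum 305  ← median
  y=8 (T, w=150) cum 455
  y=9 (R, w=7) cum 462
  y=10 (P, w=100) cum 562
⇒ y* = 8

(4, 8)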